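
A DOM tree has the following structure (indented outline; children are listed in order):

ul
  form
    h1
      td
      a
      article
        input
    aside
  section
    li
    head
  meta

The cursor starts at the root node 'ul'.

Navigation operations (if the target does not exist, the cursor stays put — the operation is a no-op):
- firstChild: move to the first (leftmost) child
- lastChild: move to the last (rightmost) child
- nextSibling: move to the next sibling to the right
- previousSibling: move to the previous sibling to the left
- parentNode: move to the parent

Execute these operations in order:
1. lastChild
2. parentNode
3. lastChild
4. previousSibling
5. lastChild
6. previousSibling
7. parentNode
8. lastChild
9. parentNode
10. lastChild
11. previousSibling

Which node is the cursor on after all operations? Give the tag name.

After 1 (lastChild): meta
After 2 (parentNode): ul
After 3 (lastChild): meta
After 4 (previousSibling): section
After 5 (lastChild): head
After 6 (previousSibling): li
After 7 (parentNode): section
After 8 (lastChild): head
After 9 (parentNode): section
After 10 (lastChild): head
After 11 (previousSibling): li

Answer: li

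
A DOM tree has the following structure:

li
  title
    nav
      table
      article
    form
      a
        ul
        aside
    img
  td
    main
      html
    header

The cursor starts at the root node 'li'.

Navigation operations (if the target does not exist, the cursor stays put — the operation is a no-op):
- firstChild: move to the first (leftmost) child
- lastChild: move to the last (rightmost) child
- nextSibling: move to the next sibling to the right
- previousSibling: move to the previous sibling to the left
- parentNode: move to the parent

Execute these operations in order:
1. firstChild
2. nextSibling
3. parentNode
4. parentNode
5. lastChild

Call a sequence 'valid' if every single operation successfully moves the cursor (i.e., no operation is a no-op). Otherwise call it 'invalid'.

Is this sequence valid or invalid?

After 1 (firstChild): title
After 2 (nextSibling): td
After 3 (parentNode): li
After 4 (parentNode): li (no-op, stayed)
After 5 (lastChild): td

Answer: invalid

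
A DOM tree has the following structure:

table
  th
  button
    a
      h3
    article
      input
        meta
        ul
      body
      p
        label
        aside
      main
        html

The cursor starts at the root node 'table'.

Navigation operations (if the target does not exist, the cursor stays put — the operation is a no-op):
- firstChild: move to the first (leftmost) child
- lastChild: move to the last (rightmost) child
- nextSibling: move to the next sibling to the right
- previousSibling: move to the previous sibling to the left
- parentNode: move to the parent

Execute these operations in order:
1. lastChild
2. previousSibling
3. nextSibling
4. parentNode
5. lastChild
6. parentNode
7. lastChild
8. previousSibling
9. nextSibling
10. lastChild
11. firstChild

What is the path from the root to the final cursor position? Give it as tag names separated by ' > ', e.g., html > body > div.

After 1 (lastChild): button
After 2 (previousSibling): th
After 3 (nextSibling): button
After 4 (parentNode): table
After 5 (lastChild): button
After 6 (parentNode): table
After 7 (lastChild): button
After 8 (previousSibling): th
After 9 (nextSibling): button
After 10 (lastChild): article
After 11 (firstChild): input

Answer: table > button > article > input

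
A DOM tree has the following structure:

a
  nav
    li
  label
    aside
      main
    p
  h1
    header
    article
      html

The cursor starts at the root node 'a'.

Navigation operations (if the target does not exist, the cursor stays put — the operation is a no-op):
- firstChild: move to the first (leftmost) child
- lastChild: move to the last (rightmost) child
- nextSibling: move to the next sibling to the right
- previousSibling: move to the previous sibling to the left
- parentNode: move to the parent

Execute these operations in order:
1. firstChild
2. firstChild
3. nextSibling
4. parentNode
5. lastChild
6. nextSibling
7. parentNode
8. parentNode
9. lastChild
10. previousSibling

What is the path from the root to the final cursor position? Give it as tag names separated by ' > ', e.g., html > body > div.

Answer: a > label

Derivation:
After 1 (firstChild): nav
After 2 (firstChild): li
After 3 (nextSibling): li (no-op, stayed)
After 4 (parentNode): nav
After 5 (lastChild): li
After 6 (nextSibling): li (no-op, stayed)
After 7 (parentNode): nav
After 8 (parentNode): a
After 9 (lastChild): h1
After 10 (previousSibling): label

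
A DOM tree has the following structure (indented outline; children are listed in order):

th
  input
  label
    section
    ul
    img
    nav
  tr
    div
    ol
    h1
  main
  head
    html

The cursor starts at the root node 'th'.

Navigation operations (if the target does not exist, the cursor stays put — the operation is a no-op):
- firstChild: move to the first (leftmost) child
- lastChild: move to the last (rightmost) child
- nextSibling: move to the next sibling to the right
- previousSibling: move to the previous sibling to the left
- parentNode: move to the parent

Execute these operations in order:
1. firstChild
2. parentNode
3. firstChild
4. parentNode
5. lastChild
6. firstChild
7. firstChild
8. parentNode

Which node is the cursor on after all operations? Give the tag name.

Answer: head

Derivation:
After 1 (firstChild): input
After 2 (parentNode): th
After 3 (firstChild): input
After 4 (parentNode): th
After 5 (lastChild): head
After 6 (firstChild): html
After 7 (firstChild): html (no-op, stayed)
After 8 (parentNode): head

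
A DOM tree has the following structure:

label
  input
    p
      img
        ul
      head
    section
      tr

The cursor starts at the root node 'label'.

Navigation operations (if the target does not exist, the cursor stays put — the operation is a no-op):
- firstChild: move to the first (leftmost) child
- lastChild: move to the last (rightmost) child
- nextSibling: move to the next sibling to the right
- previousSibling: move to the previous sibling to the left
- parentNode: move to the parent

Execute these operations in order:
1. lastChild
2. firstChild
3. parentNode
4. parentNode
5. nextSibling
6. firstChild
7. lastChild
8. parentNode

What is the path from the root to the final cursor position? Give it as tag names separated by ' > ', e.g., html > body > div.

Answer: label > input

Derivation:
After 1 (lastChild): input
After 2 (firstChild): p
After 3 (parentNode): input
After 4 (parentNode): label
After 5 (nextSibling): label (no-op, stayed)
After 6 (firstChild): input
After 7 (lastChild): section
After 8 (parentNode): input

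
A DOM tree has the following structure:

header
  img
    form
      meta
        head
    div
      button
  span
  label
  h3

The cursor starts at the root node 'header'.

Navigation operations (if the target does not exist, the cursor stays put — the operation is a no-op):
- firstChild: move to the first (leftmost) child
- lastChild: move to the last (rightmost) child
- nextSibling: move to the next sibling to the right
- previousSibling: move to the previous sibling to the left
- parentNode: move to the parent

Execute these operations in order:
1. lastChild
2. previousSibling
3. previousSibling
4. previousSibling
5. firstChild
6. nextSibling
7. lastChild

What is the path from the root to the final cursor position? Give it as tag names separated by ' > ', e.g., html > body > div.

Answer: header > img > div > button

Derivation:
After 1 (lastChild): h3
After 2 (previousSibling): label
After 3 (previousSibling): span
After 4 (previousSibling): img
After 5 (firstChild): form
After 6 (nextSibling): div
After 7 (lastChild): button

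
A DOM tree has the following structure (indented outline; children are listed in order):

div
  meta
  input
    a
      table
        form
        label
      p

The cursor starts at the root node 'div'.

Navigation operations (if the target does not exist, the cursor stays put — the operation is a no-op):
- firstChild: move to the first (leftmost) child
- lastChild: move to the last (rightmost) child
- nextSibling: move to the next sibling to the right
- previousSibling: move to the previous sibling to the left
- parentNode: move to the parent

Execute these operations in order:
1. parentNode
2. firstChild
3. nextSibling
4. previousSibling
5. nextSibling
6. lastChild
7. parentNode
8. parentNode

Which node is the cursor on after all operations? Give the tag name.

After 1 (parentNode): div (no-op, stayed)
After 2 (firstChild): meta
After 3 (nextSibling): input
After 4 (previousSibling): meta
After 5 (nextSibling): input
After 6 (lastChild): a
After 7 (parentNode): input
After 8 (parentNode): div

Answer: div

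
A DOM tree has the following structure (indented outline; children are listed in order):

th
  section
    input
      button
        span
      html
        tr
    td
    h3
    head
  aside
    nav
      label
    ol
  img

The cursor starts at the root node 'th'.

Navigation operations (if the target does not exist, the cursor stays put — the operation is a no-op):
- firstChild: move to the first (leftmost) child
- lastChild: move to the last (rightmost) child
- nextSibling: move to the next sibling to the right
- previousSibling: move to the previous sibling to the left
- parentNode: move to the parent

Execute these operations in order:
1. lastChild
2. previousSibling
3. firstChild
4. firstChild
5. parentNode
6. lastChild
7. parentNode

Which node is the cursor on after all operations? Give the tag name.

After 1 (lastChild): img
After 2 (previousSibling): aside
After 3 (firstChild): nav
After 4 (firstChild): label
After 5 (parentNode): nav
After 6 (lastChild): label
After 7 (parentNode): nav

Answer: nav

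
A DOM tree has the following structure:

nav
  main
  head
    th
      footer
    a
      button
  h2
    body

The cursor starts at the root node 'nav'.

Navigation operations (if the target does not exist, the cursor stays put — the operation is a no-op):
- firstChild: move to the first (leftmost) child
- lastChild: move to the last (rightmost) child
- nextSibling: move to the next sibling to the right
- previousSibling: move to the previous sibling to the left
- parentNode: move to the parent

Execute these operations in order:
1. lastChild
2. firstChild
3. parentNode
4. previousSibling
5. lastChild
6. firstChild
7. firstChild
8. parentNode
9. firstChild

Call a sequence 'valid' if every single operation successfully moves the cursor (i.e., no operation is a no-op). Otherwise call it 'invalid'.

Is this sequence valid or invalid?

Answer: invalid

Derivation:
After 1 (lastChild): h2
After 2 (firstChild): body
After 3 (parentNode): h2
After 4 (previousSibling): head
After 5 (lastChild): a
After 6 (firstChild): button
After 7 (firstChild): button (no-op, stayed)
After 8 (parentNode): a
After 9 (firstChild): button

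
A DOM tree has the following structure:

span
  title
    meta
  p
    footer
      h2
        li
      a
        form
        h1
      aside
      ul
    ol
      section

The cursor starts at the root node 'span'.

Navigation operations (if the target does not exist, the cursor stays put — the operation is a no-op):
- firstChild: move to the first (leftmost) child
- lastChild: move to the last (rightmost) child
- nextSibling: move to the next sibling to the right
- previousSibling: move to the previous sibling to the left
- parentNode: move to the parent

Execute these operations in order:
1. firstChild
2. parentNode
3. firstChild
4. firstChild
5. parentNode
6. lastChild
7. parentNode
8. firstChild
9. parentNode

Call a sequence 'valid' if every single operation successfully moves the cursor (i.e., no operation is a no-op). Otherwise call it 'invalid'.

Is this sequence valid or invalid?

After 1 (firstChild): title
After 2 (parentNode): span
After 3 (firstChild): title
After 4 (firstChild): meta
After 5 (parentNode): title
After 6 (lastChild): meta
After 7 (parentNode): title
After 8 (firstChild): meta
After 9 (parentNode): title

Answer: valid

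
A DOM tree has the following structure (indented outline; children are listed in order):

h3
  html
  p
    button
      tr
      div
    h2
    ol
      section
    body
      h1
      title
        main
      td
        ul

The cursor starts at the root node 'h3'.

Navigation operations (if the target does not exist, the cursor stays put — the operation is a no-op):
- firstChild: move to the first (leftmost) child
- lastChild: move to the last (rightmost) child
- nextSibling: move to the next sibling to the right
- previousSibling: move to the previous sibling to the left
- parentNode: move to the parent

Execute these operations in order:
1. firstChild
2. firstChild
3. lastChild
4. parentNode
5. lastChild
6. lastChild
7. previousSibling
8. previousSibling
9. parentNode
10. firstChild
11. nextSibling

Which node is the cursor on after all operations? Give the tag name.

Answer: h2

Derivation:
After 1 (firstChild): html
After 2 (firstChild): html (no-op, stayed)
After 3 (lastChild): html (no-op, stayed)
After 4 (parentNode): h3
After 5 (lastChild): p
After 6 (lastChild): body
After 7 (previousSibling): ol
After 8 (previousSibling): h2
After 9 (parentNode): p
After 10 (firstChild): button
After 11 (nextSibling): h2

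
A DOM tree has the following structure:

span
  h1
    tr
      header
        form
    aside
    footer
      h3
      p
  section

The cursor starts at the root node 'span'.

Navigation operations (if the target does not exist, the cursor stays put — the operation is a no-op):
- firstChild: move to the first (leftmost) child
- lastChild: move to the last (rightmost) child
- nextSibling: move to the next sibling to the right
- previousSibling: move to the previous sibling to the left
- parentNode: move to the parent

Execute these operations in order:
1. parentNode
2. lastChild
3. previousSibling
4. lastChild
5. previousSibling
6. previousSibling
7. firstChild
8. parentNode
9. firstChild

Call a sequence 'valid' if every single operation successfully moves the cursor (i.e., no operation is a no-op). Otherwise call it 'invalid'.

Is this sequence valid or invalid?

Answer: invalid

Derivation:
After 1 (parentNode): span (no-op, stayed)
After 2 (lastChild): section
After 3 (previousSibling): h1
After 4 (lastChild): footer
After 5 (previousSibling): aside
After 6 (previousSibling): tr
After 7 (firstChild): header
After 8 (parentNode): tr
After 9 (firstChild): header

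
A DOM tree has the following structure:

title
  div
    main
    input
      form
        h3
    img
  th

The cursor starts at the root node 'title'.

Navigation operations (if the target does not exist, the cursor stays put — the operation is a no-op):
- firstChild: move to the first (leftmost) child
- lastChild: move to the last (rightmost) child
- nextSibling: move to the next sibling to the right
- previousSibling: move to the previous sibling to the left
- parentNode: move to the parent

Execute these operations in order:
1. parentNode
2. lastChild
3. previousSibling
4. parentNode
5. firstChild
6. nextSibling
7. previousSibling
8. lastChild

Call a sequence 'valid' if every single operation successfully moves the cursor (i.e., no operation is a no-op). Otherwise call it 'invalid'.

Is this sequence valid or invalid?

Answer: invalid

Derivation:
After 1 (parentNode): title (no-op, stayed)
After 2 (lastChild): th
After 3 (previousSibling): div
After 4 (parentNode): title
After 5 (firstChild): div
After 6 (nextSibling): th
After 7 (previousSibling): div
After 8 (lastChild): img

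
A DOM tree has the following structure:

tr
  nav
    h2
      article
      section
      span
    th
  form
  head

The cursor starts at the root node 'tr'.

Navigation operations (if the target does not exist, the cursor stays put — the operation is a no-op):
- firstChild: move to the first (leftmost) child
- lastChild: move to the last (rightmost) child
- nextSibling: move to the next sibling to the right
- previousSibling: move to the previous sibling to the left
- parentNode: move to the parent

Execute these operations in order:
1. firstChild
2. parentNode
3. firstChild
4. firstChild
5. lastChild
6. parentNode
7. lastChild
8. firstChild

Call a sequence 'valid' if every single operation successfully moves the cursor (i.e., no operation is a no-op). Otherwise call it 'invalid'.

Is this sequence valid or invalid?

Answer: invalid

Derivation:
After 1 (firstChild): nav
After 2 (parentNode): tr
After 3 (firstChild): nav
After 4 (firstChild): h2
After 5 (lastChild): span
After 6 (parentNode): h2
After 7 (lastChild): span
After 8 (firstChild): span (no-op, stayed)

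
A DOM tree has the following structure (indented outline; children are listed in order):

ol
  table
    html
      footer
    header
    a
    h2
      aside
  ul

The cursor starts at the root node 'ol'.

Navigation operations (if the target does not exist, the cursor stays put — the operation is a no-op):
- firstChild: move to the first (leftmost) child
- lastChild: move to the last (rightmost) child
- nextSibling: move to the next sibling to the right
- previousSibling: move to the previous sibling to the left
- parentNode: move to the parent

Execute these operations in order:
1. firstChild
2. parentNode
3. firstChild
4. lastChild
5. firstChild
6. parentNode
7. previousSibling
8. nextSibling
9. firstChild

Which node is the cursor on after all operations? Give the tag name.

After 1 (firstChild): table
After 2 (parentNode): ol
After 3 (firstChild): table
After 4 (lastChild): h2
After 5 (firstChild): aside
After 6 (parentNode): h2
After 7 (previousSibling): a
After 8 (nextSibling): h2
After 9 (firstChild): aside

Answer: aside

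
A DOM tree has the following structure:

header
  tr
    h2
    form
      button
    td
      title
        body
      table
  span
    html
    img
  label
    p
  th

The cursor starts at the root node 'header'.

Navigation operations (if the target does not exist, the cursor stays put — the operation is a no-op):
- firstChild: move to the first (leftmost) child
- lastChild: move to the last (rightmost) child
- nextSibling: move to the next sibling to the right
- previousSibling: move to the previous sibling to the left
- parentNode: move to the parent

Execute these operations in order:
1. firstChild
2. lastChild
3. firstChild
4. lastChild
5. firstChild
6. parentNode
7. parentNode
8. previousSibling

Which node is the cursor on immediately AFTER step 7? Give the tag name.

Answer: td

Derivation:
After 1 (firstChild): tr
After 2 (lastChild): td
After 3 (firstChild): title
After 4 (lastChild): body
After 5 (firstChild): body (no-op, stayed)
After 6 (parentNode): title
After 7 (parentNode): td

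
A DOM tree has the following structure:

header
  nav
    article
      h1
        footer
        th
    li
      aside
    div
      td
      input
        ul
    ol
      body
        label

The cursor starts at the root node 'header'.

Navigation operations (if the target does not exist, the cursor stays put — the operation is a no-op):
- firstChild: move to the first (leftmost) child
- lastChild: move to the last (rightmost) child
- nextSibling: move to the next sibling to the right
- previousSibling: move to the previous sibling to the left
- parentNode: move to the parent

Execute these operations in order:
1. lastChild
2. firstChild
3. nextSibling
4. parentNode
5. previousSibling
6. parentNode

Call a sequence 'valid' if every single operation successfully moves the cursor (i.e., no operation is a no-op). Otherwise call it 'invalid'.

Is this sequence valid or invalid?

After 1 (lastChild): nav
After 2 (firstChild): article
After 3 (nextSibling): li
After 4 (parentNode): nav
After 5 (previousSibling): nav (no-op, stayed)
After 6 (parentNode): header

Answer: invalid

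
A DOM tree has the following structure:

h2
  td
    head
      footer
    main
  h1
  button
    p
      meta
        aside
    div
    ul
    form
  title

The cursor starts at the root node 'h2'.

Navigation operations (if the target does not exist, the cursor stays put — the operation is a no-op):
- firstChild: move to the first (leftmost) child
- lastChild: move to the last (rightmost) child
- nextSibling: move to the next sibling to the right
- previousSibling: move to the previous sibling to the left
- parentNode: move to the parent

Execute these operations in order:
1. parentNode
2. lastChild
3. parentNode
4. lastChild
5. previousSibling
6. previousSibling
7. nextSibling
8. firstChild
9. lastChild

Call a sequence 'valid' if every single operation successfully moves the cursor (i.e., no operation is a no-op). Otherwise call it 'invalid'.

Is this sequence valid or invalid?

After 1 (parentNode): h2 (no-op, stayed)
After 2 (lastChild): title
After 3 (parentNode): h2
After 4 (lastChild): title
After 5 (previousSibling): button
After 6 (previousSibling): h1
After 7 (nextSibling): button
After 8 (firstChild): p
After 9 (lastChild): meta

Answer: invalid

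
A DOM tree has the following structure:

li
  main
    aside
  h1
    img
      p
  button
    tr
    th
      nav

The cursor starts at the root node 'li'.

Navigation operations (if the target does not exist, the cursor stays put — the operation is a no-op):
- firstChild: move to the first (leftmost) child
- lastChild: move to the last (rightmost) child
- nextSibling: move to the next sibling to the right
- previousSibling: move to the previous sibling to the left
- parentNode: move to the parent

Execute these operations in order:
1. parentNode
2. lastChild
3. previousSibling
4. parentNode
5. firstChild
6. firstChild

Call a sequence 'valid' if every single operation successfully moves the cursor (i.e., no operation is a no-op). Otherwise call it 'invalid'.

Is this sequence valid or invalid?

After 1 (parentNode): li (no-op, stayed)
After 2 (lastChild): button
After 3 (previousSibling): h1
After 4 (parentNode): li
After 5 (firstChild): main
After 6 (firstChild): aside

Answer: invalid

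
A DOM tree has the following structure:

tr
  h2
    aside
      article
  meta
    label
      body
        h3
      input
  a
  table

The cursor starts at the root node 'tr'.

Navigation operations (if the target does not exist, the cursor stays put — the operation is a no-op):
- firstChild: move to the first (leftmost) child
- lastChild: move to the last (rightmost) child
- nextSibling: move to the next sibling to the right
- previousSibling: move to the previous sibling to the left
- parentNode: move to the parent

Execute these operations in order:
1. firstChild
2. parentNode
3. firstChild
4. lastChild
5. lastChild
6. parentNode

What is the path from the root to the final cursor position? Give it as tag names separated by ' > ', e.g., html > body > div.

Answer: tr > h2 > aside

Derivation:
After 1 (firstChild): h2
After 2 (parentNode): tr
After 3 (firstChild): h2
After 4 (lastChild): aside
After 5 (lastChild): article
After 6 (parentNode): aside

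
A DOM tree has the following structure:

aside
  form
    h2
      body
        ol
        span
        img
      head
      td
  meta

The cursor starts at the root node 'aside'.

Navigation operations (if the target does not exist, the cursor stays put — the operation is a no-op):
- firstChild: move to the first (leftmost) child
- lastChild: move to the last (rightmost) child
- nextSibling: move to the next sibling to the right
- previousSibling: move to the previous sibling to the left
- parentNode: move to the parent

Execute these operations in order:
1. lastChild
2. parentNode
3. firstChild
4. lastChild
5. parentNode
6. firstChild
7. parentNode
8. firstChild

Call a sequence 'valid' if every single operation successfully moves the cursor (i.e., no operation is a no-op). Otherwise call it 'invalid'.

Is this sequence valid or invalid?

Answer: valid

Derivation:
After 1 (lastChild): meta
After 2 (parentNode): aside
After 3 (firstChild): form
After 4 (lastChild): h2
After 5 (parentNode): form
After 6 (firstChild): h2
After 7 (parentNode): form
After 8 (firstChild): h2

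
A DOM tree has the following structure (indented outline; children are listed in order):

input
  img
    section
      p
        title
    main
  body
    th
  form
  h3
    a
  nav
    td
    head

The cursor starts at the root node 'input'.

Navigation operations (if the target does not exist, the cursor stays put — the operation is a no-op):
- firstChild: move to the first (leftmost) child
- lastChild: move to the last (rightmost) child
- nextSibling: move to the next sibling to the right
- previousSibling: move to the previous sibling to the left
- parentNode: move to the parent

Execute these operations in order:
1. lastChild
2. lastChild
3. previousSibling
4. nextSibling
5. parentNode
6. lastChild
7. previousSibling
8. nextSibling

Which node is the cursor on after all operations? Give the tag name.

Answer: head

Derivation:
After 1 (lastChild): nav
After 2 (lastChild): head
After 3 (previousSibling): td
After 4 (nextSibling): head
After 5 (parentNode): nav
After 6 (lastChild): head
After 7 (previousSibling): td
After 8 (nextSibling): head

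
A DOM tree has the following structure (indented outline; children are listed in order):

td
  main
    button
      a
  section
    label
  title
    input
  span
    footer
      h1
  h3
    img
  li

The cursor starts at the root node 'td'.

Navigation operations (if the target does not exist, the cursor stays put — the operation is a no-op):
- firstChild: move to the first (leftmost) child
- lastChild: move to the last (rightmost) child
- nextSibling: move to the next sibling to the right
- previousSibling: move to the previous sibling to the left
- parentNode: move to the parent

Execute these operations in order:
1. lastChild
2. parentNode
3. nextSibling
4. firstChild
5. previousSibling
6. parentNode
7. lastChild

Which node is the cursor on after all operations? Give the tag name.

After 1 (lastChild): li
After 2 (parentNode): td
After 3 (nextSibling): td (no-op, stayed)
After 4 (firstChild): main
After 5 (previousSibling): main (no-op, stayed)
After 6 (parentNode): td
After 7 (lastChild): li

Answer: li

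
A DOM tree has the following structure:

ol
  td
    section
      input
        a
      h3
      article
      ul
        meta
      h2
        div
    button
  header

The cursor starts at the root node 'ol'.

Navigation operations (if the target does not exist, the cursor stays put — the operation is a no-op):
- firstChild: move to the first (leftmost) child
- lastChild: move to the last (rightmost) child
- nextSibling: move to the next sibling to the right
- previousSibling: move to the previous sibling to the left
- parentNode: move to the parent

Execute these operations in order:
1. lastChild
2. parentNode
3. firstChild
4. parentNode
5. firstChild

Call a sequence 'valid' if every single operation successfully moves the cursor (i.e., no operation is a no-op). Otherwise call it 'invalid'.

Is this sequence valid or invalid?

After 1 (lastChild): header
After 2 (parentNode): ol
After 3 (firstChild): td
After 4 (parentNode): ol
After 5 (firstChild): td

Answer: valid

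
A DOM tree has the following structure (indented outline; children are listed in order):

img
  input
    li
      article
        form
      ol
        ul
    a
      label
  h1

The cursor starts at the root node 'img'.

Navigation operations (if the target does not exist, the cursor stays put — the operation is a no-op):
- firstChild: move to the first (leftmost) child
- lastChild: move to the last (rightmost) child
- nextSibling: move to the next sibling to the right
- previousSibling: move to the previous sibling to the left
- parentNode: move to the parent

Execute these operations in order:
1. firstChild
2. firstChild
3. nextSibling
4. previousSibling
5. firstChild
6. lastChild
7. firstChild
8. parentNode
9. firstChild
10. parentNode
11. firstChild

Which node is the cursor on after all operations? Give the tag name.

Answer: form

Derivation:
After 1 (firstChild): input
After 2 (firstChild): li
After 3 (nextSibling): a
After 4 (previousSibling): li
After 5 (firstChild): article
After 6 (lastChild): form
After 7 (firstChild): form (no-op, stayed)
After 8 (parentNode): article
After 9 (firstChild): form
After 10 (parentNode): article
After 11 (firstChild): form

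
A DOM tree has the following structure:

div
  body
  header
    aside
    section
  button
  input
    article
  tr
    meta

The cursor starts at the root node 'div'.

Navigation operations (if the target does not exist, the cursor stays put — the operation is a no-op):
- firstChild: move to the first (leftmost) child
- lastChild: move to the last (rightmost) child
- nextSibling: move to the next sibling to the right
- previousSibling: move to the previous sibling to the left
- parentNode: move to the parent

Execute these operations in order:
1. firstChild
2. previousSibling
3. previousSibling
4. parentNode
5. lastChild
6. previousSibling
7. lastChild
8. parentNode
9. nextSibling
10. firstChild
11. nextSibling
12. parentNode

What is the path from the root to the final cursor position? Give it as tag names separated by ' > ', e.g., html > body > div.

Answer: div > tr

Derivation:
After 1 (firstChild): body
After 2 (previousSibling): body (no-op, stayed)
After 3 (previousSibling): body (no-op, stayed)
After 4 (parentNode): div
After 5 (lastChild): tr
After 6 (previousSibling): input
After 7 (lastChild): article
After 8 (parentNode): input
After 9 (nextSibling): tr
After 10 (firstChild): meta
After 11 (nextSibling): meta (no-op, stayed)
After 12 (parentNode): tr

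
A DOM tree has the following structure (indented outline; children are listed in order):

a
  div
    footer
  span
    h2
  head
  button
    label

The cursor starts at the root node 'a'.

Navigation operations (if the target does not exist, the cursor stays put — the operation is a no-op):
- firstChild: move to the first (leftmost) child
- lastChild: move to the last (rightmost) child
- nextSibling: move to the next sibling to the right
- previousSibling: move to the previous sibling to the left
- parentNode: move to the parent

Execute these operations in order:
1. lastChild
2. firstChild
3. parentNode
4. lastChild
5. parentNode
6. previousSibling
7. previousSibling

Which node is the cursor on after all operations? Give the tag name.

Answer: span

Derivation:
After 1 (lastChild): button
After 2 (firstChild): label
After 3 (parentNode): button
After 4 (lastChild): label
After 5 (parentNode): button
After 6 (previousSibling): head
After 7 (previousSibling): span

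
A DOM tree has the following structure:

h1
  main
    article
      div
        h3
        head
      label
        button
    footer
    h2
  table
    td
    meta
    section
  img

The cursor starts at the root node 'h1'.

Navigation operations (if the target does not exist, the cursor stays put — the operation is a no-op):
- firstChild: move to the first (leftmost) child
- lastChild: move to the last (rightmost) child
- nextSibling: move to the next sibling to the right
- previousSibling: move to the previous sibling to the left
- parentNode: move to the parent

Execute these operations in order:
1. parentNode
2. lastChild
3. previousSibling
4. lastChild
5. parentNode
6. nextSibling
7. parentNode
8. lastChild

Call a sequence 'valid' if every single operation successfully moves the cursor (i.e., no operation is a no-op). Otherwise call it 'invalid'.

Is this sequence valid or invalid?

Answer: invalid

Derivation:
After 1 (parentNode): h1 (no-op, stayed)
After 2 (lastChild): img
After 3 (previousSibling): table
After 4 (lastChild): section
After 5 (parentNode): table
After 6 (nextSibling): img
After 7 (parentNode): h1
After 8 (lastChild): img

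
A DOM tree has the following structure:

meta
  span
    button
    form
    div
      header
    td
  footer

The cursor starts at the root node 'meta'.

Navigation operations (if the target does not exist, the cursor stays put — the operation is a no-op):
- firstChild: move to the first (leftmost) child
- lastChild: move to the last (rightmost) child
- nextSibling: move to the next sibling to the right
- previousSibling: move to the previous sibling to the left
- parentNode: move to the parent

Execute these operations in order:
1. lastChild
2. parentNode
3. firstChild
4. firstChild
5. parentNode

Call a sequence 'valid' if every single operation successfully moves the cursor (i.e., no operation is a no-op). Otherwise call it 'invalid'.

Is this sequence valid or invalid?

After 1 (lastChild): footer
After 2 (parentNode): meta
After 3 (firstChild): span
After 4 (firstChild): button
After 5 (parentNode): span

Answer: valid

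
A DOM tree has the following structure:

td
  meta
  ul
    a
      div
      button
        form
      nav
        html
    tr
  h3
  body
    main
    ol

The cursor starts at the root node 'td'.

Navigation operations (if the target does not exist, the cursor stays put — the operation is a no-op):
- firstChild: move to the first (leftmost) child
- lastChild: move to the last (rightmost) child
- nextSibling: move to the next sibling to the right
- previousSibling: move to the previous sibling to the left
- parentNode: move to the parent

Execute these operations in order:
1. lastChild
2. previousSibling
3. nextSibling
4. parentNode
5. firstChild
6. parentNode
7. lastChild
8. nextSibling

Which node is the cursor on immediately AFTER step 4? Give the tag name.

Answer: td

Derivation:
After 1 (lastChild): body
After 2 (previousSibling): h3
After 3 (nextSibling): body
After 4 (parentNode): td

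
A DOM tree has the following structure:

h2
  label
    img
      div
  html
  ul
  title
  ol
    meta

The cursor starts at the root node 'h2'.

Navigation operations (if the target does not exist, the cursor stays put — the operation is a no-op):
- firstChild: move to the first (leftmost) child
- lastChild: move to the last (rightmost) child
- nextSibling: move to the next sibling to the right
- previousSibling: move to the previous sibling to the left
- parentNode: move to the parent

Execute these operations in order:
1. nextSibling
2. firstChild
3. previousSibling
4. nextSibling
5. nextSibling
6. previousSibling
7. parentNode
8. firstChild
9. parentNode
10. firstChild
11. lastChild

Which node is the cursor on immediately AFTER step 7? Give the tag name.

Answer: h2

Derivation:
After 1 (nextSibling): h2 (no-op, stayed)
After 2 (firstChild): label
After 3 (previousSibling): label (no-op, stayed)
After 4 (nextSibling): html
After 5 (nextSibling): ul
After 6 (previousSibling): html
After 7 (parentNode): h2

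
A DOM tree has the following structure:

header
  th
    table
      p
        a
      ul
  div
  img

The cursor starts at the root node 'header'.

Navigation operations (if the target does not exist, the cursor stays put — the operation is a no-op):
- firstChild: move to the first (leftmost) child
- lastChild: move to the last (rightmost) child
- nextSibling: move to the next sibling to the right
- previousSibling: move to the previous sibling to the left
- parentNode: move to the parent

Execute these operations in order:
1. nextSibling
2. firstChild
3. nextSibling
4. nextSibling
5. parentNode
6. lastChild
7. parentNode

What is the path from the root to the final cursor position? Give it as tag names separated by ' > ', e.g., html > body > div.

After 1 (nextSibling): header (no-op, stayed)
After 2 (firstChild): th
After 3 (nextSibling): div
After 4 (nextSibling): img
After 5 (parentNode): header
After 6 (lastChild): img
After 7 (parentNode): header

Answer: header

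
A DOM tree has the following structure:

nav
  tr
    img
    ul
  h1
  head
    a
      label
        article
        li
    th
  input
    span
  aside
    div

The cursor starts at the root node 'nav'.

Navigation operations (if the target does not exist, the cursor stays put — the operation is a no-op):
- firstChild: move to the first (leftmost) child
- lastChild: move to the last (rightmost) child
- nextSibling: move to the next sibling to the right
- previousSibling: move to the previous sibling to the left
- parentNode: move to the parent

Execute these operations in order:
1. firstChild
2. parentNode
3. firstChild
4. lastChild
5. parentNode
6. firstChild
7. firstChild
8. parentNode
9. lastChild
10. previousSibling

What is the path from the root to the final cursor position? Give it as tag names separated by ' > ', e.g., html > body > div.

After 1 (firstChild): tr
After 2 (parentNode): nav
After 3 (firstChild): tr
After 4 (lastChild): ul
After 5 (parentNode): tr
After 6 (firstChild): img
After 7 (firstChild): img (no-op, stayed)
After 8 (parentNode): tr
After 9 (lastChild): ul
After 10 (previousSibling): img

Answer: nav > tr > img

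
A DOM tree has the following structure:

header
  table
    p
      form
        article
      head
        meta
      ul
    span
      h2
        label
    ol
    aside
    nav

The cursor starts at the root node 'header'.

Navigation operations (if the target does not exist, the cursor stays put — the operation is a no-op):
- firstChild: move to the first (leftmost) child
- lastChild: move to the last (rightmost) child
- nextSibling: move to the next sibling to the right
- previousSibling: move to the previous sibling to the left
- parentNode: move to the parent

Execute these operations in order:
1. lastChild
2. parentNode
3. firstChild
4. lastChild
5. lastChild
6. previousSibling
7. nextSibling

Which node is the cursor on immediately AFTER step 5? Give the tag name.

Answer: nav

Derivation:
After 1 (lastChild): table
After 2 (parentNode): header
After 3 (firstChild): table
After 4 (lastChild): nav
After 5 (lastChild): nav (no-op, stayed)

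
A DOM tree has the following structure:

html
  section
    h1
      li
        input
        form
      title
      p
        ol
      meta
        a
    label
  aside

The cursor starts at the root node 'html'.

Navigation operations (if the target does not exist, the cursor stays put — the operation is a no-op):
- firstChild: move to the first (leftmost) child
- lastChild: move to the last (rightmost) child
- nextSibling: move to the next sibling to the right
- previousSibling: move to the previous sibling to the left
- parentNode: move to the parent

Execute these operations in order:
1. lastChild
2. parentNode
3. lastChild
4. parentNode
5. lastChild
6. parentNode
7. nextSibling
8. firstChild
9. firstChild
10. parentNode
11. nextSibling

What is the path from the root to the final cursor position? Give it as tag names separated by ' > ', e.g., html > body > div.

After 1 (lastChild): aside
After 2 (parentNode): html
After 3 (lastChild): aside
After 4 (parentNode): html
After 5 (lastChild): aside
After 6 (parentNode): html
After 7 (nextSibling): html (no-op, stayed)
After 8 (firstChild): section
After 9 (firstChild): h1
After 10 (parentNode): section
After 11 (nextSibling): aside

Answer: html > aside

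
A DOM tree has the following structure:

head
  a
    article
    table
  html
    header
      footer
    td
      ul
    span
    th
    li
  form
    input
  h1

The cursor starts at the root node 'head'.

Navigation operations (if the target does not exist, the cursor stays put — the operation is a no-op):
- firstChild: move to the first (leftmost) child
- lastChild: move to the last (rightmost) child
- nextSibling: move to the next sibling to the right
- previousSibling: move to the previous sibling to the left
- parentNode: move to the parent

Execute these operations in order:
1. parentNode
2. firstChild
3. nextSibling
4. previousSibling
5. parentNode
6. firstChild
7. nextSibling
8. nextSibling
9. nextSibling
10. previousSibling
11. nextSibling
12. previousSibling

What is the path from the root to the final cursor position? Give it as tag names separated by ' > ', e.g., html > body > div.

Answer: head > form

Derivation:
After 1 (parentNode): head (no-op, stayed)
After 2 (firstChild): a
After 3 (nextSibling): html
After 4 (previousSibling): a
After 5 (parentNode): head
After 6 (firstChild): a
After 7 (nextSibling): html
After 8 (nextSibling): form
After 9 (nextSibling): h1
After 10 (previousSibling): form
After 11 (nextSibling): h1
After 12 (previousSibling): form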